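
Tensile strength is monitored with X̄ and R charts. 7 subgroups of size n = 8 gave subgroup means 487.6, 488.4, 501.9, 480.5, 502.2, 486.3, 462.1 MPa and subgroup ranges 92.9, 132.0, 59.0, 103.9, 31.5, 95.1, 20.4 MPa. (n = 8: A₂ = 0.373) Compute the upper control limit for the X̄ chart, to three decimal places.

515.497

X̄̄ = (487.6 + 488.4 + 501.9 + 480.5 + 502.2 + 486.3 + 462.1) / 7 = 3409.0000 / 7 = 487.0000
R̄ = (92.9 + 132.0 + 59.0 + 103.9 + 31.5 + 95.1 + 20.4) / 7 = 534.8000 / 7 = 76.4000
UCL = X̄̄ + A₂·R̄ = 487.0000 + 0.373 × 76.4000 = 515.4972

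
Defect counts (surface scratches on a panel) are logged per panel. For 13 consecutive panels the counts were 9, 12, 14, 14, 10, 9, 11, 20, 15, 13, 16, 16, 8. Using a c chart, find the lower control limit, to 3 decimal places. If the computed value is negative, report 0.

2.094

c̄ = (9 + 12 + 14 + 14 + 10 + 9 + 11 + 20 + 15 + 13 + 16 + 16 + 8) / 13 = 167 / 13 = 12.8462
LCL = c̄ − 3√c̄ = 12.8462 − 3 × 3.5842 = 2.0937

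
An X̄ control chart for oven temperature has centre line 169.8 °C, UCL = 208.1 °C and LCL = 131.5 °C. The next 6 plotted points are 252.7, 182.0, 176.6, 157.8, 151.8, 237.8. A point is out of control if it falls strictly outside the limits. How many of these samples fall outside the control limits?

Compare each point to [131.5, 208.1]: sample 1 = 252.7 > UCL; sample 6 = 237.8 > UCL.

2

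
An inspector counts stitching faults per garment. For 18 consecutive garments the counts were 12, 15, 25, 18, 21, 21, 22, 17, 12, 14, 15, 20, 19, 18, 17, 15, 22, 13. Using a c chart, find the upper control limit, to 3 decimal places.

c̄ = (12 + 15 + 25 + 18 + 21 + 21 + 22 + 17 + 12 + 14 + 15 + 20 + 19 + 18 + 17 + 15 + 22 + 13) / 18 = 316 / 18 = 17.5556
UCL = c̄ + 3√c̄ = 17.5556 + 3 × √17.5556 = 17.5556 + 3 × 4.1899 = 30.1254

30.125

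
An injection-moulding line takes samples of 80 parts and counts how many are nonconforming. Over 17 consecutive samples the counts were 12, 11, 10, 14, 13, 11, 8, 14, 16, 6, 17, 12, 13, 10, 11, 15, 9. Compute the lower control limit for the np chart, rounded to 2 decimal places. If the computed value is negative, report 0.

p̄ = Σdᵢ / (k·n) = 202 / (17 × 80) = 0.14853
LCL = np̄ − 3·√(np̄(1−p̄)) = 11.8824 − 3 × 3.1808 = 2.3400

2.34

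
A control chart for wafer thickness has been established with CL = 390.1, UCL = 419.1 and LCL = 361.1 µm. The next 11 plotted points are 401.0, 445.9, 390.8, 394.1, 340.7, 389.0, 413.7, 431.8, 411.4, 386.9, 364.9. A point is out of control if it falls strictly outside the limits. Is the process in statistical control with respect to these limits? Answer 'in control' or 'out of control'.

out of control

Compare each point to [361.1, 419.1]: sample 2 = 445.9 > UCL; sample 5 = 340.7 < LCL; sample 8 = 431.8 > UCL.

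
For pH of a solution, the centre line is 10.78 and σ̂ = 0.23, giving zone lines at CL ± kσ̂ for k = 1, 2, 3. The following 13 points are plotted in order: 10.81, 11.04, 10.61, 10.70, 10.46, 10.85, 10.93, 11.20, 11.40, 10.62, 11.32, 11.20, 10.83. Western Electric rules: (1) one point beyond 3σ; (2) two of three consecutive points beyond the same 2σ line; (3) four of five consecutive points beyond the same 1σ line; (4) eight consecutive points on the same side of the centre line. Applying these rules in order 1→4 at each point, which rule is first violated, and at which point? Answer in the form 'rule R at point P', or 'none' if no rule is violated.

rule 2 at point 11

Zone of each point (C = within 1σ̂, B = 1σ̂–2σ̂, A = 2σ̂–3σ̂, * = beyond 3σ̂; sign = side of CL): 1:+C, 2:+B, 3:-C, 4:-C, 5:-B, 6:+C, 7:+C, 8:+B, 9:+A, 10:-C, 11:+A, 12:+B, 13:+C
Rule 2 (two of three consecutive points beyond the same 2σ limit) is satisfied at point 11.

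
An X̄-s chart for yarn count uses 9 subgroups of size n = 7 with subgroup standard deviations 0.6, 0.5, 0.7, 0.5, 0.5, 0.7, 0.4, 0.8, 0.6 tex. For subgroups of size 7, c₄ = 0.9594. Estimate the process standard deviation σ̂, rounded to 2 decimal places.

s̄ = (0.6 + 0.5 + 0.7 + 0.5 + 0.5 + 0.7 + 0.4 + 0.8 + 0.6) / 9 = 0.5889
σ̂ = s̄ / c₄ = 0.5889 / 0.9594 = 0.6138

0.61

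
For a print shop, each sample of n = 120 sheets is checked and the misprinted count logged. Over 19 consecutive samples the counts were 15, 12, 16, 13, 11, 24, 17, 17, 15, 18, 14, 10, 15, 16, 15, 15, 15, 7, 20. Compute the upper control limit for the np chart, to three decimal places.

25.869

p̄ = Σdᵢ / (k·n) = 285 / (19 × 120) = 0.12500
UCL = np̄ + 3·√(np̄(1−p̄)) = 15.0000 + 3 × √(15.0000×0.87500) = 15.0000 + 3 × 3.6228 = 25.8685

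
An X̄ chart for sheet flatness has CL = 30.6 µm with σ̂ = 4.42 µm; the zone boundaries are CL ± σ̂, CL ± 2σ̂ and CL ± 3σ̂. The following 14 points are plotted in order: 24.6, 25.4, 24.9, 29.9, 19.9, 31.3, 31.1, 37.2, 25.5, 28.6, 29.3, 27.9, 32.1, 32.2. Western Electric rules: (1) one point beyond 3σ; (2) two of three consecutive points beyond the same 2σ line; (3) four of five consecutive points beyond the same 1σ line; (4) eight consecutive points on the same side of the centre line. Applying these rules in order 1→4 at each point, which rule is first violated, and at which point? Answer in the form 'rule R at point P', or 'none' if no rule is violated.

rule 3 at point 5

Zone of each point (C = within 1σ̂, B = 1σ̂–2σ̂, A = 2σ̂–3σ̂, * = beyond 3σ̂; sign = side of CL): 1:-B, 2:-B, 3:-B, 4:-C, 5:-A, 6:+C, 7:+C, 8:+B, 9:-B, 10:-C, 11:-C, 12:-C, 13:+C, 14:+C
Rule 3 (four of five consecutive points beyond the same 1σ limit) is satisfied at point 5.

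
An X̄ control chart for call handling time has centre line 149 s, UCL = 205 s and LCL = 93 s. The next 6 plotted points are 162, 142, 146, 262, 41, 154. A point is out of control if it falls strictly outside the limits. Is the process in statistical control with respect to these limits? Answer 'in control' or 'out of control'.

out of control

Compare each point to [93, 205]: sample 4 = 262 > UCL; sample 5 = 41 < LCL.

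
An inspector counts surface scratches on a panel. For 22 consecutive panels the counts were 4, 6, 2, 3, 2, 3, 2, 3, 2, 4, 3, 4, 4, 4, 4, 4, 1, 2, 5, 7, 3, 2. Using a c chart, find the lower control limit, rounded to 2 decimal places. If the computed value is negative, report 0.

0.00

c̄ = (4 + 6 + 2 + 3 + 2 + 3 + 2 + 3 + 2 + 4 + 3 + 4 + 4 + 4 + 4 + 4 + 1 + 2 + 5 + 7 + 3 + 2) / 22 = 74 / 22 = 3.3636
LCL = c̄ − 3√c̄ = 3.3636 − 3 × 1.8340 = -2.1384 → 0 (cannot be negative)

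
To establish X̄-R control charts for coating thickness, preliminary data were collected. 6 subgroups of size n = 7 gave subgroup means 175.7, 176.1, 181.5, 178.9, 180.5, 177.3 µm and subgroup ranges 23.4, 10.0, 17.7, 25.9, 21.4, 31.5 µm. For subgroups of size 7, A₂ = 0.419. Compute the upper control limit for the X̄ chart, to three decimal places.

X̄̄ = (175.7 + 176.1 + 181.5 + 178.9 + 180.5 + 177.3) / 6 = 1070.0000 / 6 = 178.3333
R̄ = (23.4 + 10.0 + 17.7 + 25.9 + 21.4 + 31.5) / 6 = 129.9000 / 6 = 21.6500
UCL = X̄̄ + A₂·R̄ = 178.3333 + 0.419 × 21.6500 = 187.4047

187.405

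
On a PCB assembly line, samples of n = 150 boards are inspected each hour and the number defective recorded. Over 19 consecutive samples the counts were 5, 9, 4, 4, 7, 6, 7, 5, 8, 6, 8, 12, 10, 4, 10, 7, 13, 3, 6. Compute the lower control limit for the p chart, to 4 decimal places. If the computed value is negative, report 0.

p̄ = Σdᵢ / (k·n) = 134 / (19 × 150) = 0.04702
LCL = p̄ − 3·√(p̄(1−p̄)/n) = 0.04702 − 3 × 0.01728 = -0.00483 → 0 (negative, so LCL = 0)

0.0000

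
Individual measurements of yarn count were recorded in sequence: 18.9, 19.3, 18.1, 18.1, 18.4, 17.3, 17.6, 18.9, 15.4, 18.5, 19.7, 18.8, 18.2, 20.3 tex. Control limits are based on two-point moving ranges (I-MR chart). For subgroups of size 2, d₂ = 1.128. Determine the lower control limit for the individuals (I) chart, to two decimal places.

15.12

X̄ = (18.9 + 19.3 + 18.1 + 18.1 + 18.4 + 17.3 + 17.6 + 18.9 + 15.4 + 18.5 + 19.7 + 18.8 + 18.2 + 20.3) / 14 = 18.3929
Moving ranges: 0.4, 1.2, 0.0, 0.3, 1.1, 0.3, 1.3, 3.5, 3.1, 1.2, 0.9, 0.6, 2.1; M̄R̄ = 16.0000 / 13 = 1.2308
LCL = X̄ − 3·M̄R̄/d₂ = 18.3929 − 3 × 1.2308 / 1.128 = 15.1195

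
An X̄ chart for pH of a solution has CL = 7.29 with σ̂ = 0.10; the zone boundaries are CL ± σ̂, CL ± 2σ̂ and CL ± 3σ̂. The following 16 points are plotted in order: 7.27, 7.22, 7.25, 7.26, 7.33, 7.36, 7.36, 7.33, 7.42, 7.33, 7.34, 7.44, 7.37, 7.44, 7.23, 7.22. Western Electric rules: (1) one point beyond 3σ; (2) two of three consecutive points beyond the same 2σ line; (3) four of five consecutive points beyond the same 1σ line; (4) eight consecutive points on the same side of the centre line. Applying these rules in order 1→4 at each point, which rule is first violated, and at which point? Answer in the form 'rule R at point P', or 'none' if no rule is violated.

Zone of each point (C = within 1σ̂, B = 1σ̂–2σ̂, A = 2σ̂–3σ̂, * = beyond 3σ̂; sign = side of CL): 1:-C, 2:-C, 3:-C, 4:-C, 5:+C, 6:+C, 7:+C, 8:+C, 9:+B, 10:+C, 11:+C, 12:+B, 13:+C, 14:+B, 15:-C, 16:-C
Rule 4 (eight consecutive points on the same side of the centre line) is satisfied at point 12.

rule 4 at point 12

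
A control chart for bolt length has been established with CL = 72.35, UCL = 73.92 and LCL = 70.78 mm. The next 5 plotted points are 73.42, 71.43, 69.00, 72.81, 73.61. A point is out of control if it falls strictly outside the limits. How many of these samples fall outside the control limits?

1

Compare each point to [70.78, 73.92]: sample 3 = 69.00 < LCL.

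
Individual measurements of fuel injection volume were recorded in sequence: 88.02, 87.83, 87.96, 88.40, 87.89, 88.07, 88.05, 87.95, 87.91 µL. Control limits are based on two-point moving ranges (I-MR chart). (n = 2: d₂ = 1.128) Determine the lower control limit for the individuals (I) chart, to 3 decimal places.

87.474

X̄ = (88.02 + 87.83 + 87.96 + 88.40 + 87.89 + 88.07 + 88.05 + 87.95 + 87.91) / 9 = 88.0089
Moving ranges: 0.19, 0.13, 0.44, 0.51, 0.18, 0.02, 0.10, 0.04; M̄R̄ = 1.6100 / 8 = 0.2013
LCL = X̄ − 3·M̄R̄/d₂ = 88.0089 − 3 × 0.2013 / 1.128 = 87.4736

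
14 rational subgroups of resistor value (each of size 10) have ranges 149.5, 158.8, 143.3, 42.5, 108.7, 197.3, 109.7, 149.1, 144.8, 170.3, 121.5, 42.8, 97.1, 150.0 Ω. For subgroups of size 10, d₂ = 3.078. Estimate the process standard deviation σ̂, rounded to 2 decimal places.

R̄ = (149.5 + 158.8 + 143.3 + 42.5 + 108.7 + 197.3 + 109.7 + 149.1 + 144.8 + 170.3 + 121.5 + 42.8 + 97.1 + 150.0) / 14 = 127.5286
σ̂ = R̄ / d₂ = 127.5286 / 3.078 = 41.4323

41.43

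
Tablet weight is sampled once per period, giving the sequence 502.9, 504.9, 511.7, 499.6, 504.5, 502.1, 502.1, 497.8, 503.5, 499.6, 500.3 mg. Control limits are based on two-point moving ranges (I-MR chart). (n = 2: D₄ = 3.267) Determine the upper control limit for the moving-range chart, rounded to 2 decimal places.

13.98

Moving ranges: 2.0, 6.8, 12.1, 4.9, 2.4, 0.0, 4.3, 5.7, 3.9, 0.7; M̄R̄ = 42.8000 / 10 = 4.2800
UCL_MR = D₄·M̄R̄ = 3.267 × 4.2800 = 13.9828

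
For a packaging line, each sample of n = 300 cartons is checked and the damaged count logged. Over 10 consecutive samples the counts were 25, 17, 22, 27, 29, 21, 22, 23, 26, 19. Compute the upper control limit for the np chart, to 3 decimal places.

36.952

p̄ = Σdᵢ / (k·n) = 231 / (10 × 300) = 0.07700
UCL = np̄ + 3·√(np̄(1−p̄)) = 23.1000 + 3 × √(23.1000×0.92300) = 23.1000 + 3 × 4.6175 = 36.9525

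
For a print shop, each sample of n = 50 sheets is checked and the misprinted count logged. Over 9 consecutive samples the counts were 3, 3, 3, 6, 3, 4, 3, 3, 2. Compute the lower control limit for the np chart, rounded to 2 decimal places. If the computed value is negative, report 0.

0.00

p̄ = Σdᵢ / (k·n) = 30 / (9 × 50) = 0.06667
LCL = np̄ − 3·√(np̄(1−p̄)) = 3.3333 − 3 × 1.7638 = -1.9582 → 0 (negative, so LCL = 0)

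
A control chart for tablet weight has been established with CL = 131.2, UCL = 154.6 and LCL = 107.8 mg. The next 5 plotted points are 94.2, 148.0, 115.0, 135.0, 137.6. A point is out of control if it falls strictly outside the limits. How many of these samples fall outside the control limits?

1

Compare each point to [107.8, 154.6]: sample 1 = 94.2 < LCL.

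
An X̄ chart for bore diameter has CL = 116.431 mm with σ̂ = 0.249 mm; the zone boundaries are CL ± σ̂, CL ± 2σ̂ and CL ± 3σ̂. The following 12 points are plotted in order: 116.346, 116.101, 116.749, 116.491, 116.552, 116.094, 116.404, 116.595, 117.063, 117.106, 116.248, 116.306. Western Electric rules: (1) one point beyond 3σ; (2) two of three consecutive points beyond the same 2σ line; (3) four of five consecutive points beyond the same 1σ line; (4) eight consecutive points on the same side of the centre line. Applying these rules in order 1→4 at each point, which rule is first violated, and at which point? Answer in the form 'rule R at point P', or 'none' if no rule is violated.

Zone of each point (C = within 1σ̂, B = 1σ̂–2σ̂, A = 2σ̂–3σ̂, * = beyond 3σ̂; sign = side of CL): 1:-C, 2:-B, 3:+B, 4:+C, 5:+C, 6:-B, 7:-C, 8:+C, 9:+A, 10:+A, 11:-C, 12:-C
Rule 2 (two of three consecutive points beyond the same 2σ limit) is satisfied at point 10.

rule 2 at point 10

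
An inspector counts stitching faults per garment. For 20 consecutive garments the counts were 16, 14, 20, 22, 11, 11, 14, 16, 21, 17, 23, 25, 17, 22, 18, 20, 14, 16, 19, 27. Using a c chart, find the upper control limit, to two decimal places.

c̄ = (16 + 14 + 20 + 22 + 11 + 11 + 14 + 16 + 21 + 17 + 23 + 25 + 17 + 22 + 18 + 20 + 14 + 16 + 19 + 27) / 20 = 363 / 20 = 18.1500
UCL = c̄ + 3√c̄ = 18.1500 + 3 × √18.1500 = 18.1500 + 3 × 4.2603 = 30.9308

30.93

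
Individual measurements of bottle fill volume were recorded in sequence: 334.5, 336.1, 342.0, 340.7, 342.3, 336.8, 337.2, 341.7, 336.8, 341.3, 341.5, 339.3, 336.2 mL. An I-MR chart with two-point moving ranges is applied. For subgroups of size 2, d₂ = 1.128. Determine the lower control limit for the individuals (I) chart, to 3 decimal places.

331.042

X̄ = (334.5 + 336.1 + 342.0 + 340.7 + 342.3 + 336.8 + 337.2 + 341.7 + 336.8 + 341.3 + 341.5 + 339.3 + 336.2) / 13 = 338.9538
Moving ranges: 1.6, 5.9, 1.3, 1.6, 5.5, 0.4, 4.5, 4.9, 4.5, 0.2, 2.2, 3.1; M̄R̄ = 35.7000 / 12 = 2.9750
LCL = X̄ − 3·M̄R̄/d₂ = 338.9538 − 3 × 2.9750 / 1.128 = 331.0416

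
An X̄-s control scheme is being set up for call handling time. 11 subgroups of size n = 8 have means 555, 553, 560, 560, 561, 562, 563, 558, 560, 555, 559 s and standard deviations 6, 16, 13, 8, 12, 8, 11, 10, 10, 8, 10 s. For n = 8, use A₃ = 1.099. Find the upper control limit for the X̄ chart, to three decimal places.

569.917

X̄̄ = (555 + 553 + 560 + 560 + 561 + 562 + 563 + 558 + 560 + 555 + 559) / 11 = 558.7273
s̄ = (6 + 16 + 13 + 8 + 12 + 8 + 11 + 10 + 10 + 8 + 10) / 11 = 10.1818
UCL = X̄̄ + A₃·s̄ = 558.7273 + 1.099 × 10.1818 = 569.9171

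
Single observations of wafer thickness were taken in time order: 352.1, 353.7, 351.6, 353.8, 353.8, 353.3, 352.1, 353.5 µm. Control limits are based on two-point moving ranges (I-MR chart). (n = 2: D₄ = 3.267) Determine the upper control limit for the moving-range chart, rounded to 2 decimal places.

4.20

Moving ranges: 1.6, 2.1, 2.2, 0.0, 0.5, 1.2, 1.4; M̄R̄ = 9.0000 / 7 = 1.2857
UCL_MR = D₄·M̄R̄ = 3.267 × 1.2857 = 4.2004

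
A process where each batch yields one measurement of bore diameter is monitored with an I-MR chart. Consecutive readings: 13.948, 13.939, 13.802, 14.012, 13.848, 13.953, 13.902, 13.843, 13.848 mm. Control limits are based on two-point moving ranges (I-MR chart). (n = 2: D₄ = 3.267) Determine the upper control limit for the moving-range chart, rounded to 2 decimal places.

Moving ranges: 0.009, 0.137, 0.210, 0.164, 0.105, 0.051, 0.059, 0.005; M̄R̄ = 0.7400 / 8 = 0.0925
UCL_MR = D₄·M̄R̄ = 3.267 × 0.0925 = 0.3022

0.30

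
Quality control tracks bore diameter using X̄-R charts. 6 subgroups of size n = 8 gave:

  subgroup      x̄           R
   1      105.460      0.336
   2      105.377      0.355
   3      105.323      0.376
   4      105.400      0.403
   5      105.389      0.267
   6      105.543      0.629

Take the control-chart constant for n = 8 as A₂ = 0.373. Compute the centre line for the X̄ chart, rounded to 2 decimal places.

105.42

X̄̄ = (105.460 + 105.377 + 105.323 + 105.400 + 105.389 + 105.543) / 6 = 632.4920 / 6 = 105.4153
CL = X̄̄ = 105.4153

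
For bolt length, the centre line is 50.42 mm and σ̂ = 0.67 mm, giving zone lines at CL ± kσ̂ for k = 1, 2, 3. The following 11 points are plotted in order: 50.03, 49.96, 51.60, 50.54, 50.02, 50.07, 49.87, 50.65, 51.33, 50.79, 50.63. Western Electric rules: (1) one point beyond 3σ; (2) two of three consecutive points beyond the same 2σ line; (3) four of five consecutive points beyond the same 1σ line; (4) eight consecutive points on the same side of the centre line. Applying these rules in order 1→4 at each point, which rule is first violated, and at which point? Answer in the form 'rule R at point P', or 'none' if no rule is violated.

Zone of each point (C = within 1σ̂, B = 1σ̂–2σ̂, A = 2σ̂–3σ̂, * = beyond 3σ̂; sign = side of CL): 1:-C, 2:-C, 3:+B, 4:+C, 5:-C, 6:-C, 7:-C, 8:+C, 9:+B, 10:+C, 11:+C
No rule fires across all 11 points.

none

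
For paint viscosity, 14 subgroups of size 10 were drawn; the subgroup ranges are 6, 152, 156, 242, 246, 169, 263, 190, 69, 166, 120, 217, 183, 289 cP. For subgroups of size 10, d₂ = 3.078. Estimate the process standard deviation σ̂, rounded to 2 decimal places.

R̄ = (6 + 152 + 156 + 242 + 246 + 169 + 263 + 190 + 69 + 166 + 120 + 217 + 183 + 289) / 14 = 176.2857
σ̂ = R̄ / d₂ = 176.2857 / 3.078 = 57.2728

57.27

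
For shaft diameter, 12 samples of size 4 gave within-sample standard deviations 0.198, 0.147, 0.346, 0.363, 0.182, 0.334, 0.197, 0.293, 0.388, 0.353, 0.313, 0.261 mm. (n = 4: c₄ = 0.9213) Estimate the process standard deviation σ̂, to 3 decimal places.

0.305

s̄ = (0.198 + 0.147 + 0.346 + 0.363 + 0.182 + 0.334 + 0.197 + 0.293 + 0.388 + 0.353 + 0.313 + 0.261) / 12 = 0.2812
σ̂ = s̄ / c₄ = 0.2812 / 0.9213 = 0.3053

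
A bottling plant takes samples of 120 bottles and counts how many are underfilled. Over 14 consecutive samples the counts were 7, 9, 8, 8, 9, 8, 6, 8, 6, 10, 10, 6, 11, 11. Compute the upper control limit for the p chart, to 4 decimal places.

0.1394

p̄ = Σdᵢ / (k·n) = 117 / (14 × 120) = 0.06964
UCL = p̄ + 3·√(p̄(1−p̄)/n) = 0.06964 + 3 × √(0.06964×0.93036/120) = 0.06964 + 3 × 0.02324 = 0.13935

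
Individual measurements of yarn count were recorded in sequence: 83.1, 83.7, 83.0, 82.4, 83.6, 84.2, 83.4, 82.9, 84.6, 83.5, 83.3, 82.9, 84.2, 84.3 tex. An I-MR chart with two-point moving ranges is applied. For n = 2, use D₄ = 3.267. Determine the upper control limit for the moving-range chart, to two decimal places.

Moving ranges: 0.6, 0.7, 0.6, 1.2, 0.6, 0.8, 0.5, 1.7, 1.1, 0.2, 0.4, 1.3, 0.1; M̄R̄ = 9.8000 / 13 = 0.7538
UCL_MR = D₄·M̄R̄ = 3.267 × 0.7538 = 2.4628

2.46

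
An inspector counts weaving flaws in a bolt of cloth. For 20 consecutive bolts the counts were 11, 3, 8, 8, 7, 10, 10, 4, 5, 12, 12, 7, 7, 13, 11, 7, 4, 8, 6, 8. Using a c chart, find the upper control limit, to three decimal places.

c̄ = (11 + 3 + 8 + 8 + 7 + 10 + 10 + 4 + 5 + 12 + 12 + 7 + 7 + 13 + 11 + 7 + 4 + 8 + 6 + 8) / 20 = 161 / 20 = 8.0500
UCL = c̄ + 3√c̄ = 8.0500 + 3 × √8.0500 = 8.0500 + 3 × 2.8373 = 16.5618

16.562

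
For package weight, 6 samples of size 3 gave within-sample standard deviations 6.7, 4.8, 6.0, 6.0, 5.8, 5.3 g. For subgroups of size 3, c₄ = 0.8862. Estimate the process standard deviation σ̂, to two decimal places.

s̄ = (6.7 + 4.8 + 6.0 + 6.0 + 5.8 + 5.3) / 6 = 5.7667
σ̂ = s̄ / c₄ = 5.7667 / 0.8862 = 6.5072

6.51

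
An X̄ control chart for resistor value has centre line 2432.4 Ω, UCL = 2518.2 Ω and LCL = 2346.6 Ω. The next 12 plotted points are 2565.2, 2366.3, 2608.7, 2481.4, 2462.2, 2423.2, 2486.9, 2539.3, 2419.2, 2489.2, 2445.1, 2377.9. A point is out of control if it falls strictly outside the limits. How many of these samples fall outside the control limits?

3

Compare each point to [2346.6, 2518.2]: sample 1 = 2565.2 > UCL; sample 3 = 2608.7 > UCL; sample 8 = 2539.3 > UCL.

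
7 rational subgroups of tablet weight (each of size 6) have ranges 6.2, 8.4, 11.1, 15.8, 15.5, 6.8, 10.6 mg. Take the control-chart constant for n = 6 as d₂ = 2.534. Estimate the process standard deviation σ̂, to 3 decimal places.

R̄ = (6.2 + 8.4 + 11.1 + 15.8 + 15.5 + 6.8 + 10.6) / 7 = 10.6286
σ̂ = R̄ / d₂ = 10.6286 / 2.534 = 4.1944

4.194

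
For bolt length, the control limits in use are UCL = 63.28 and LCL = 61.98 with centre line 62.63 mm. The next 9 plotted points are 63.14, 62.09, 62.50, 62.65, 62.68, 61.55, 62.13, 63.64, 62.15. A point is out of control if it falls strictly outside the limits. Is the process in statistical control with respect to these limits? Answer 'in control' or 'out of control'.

out of control

Compare each point to [61.98, 63.28]: sample 6 = 61.55 < LCL; sample 8 = 63.64 > UCL.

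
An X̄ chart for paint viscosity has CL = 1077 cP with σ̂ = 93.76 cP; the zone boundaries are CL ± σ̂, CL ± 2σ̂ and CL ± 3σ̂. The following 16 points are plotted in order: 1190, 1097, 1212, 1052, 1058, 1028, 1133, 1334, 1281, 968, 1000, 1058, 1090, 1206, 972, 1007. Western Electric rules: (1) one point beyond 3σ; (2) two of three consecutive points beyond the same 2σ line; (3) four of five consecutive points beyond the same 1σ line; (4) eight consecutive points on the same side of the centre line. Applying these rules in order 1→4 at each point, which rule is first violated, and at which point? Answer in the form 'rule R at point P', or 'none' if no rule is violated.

rule 2 at point 9

Zone of each point (C = within 1σ̂, B = 1σ̂–2σ̂, A = 2σ̂–3σ̂, * = beyond 3σ̂; sign = side of CL): 1:+B, 2:+C, 3:+B, 4:-C, 5:-C, 6:-C, 7:+C, 8:+A, 9:+A, 10:-B, 11:-C, 12:-C, 13:+C, 14:+B, 15:-B, 16:-C
Rule 2 (two of three consecutive points beyond the same 2σ limit) is satisfied at point 9.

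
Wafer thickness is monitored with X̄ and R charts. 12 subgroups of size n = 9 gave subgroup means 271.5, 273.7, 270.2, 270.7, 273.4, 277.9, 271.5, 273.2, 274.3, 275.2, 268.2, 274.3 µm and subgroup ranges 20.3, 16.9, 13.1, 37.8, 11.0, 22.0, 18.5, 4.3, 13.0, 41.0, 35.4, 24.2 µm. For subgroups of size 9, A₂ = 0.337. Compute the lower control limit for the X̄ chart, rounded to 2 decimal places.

X̄̄ = (271.5 + 273.7 + 270.2 + 270.7 + 273.4 + 277.9 + 271.5 + 273.2 + 274.3 + 275.2 + 268.2 + 274.3) / 12 = 3274.1000 / 12 = 272.8417
R̄ = (20.3 + 16.9 + 13.1 + 37.8 + 11.0 + 22.0 + 18.5 + 4.3 + 13.0 + 41.0 + 35.4 + 24.2) / 12 = 257.5000 / 12 = 21.4583
LCL = X̄̄ − A₂·R̄ = 272.8417 − 0.337 × 21.4583 = 265.6102

265.61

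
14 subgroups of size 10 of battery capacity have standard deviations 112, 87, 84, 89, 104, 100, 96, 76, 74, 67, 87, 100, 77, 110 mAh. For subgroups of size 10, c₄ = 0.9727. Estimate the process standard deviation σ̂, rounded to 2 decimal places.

92.75

s̄ = (112 + 87 + 84 + 89 + 104 + 100 + 96 + 76 + 74 + 67 + 87 + 100 + 77 + 110) / 14 = 90.2143
σ̂ = s̄ / c₄ = 90.2143 / 0.9727 = 92.7463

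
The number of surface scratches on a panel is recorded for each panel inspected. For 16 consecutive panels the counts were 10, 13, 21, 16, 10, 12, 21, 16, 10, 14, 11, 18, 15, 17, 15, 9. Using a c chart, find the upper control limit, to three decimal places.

25.575

c̄ = (10 + 13 + 21 + 16 + 10 + 12 + 21 + 16 + 10 + 14 + 11 + 18 + 15 + 17 + 15 + 9) / 16 = 228 / 16 = 14.2500
UCL = c̄ + 3√c̄ = 14.2500 + 3 × √14.2500 = 14.2500 + 3 × 3.7749 = 25.5748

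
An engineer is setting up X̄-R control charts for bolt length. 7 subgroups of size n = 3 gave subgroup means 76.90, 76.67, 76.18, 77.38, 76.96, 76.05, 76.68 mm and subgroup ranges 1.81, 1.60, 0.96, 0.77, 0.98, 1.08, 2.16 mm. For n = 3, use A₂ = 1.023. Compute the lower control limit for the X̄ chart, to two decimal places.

X̄̄ = (76.90 + 76.67 + 76.18 + 77.38 + 76.96 + 76.05 + 76.68) / 7 = 536.8200 / 7 = 76.6886
R̄ = (1.81 + 1.60 + 0.96 + 0.77 + 0.98 + 1.08 + 2.16) / 7 = 9.3600 / 7 = 1.3371
LCL = X̄̄ − A₂·R̄ = 76.6886 − 1.023 × 1.3371 = 75.3207

75.32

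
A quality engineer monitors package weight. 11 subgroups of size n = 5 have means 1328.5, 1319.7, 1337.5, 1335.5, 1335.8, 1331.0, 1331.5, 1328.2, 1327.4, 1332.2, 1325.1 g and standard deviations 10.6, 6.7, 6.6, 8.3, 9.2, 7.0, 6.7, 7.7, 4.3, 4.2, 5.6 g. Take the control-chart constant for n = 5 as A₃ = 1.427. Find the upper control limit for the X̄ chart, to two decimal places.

1340.19

X̄̄ = (1328.5 + 1319.7 + 1337.5 + 1335.5 + 1335.8 + 1331.0 + 1331.5 + 1328.2 + 1327.4 + 1332.2 + 1325.1) / 11 = 1330.2182
s̄ = (10.6 + 6.7 + 6.6 + 8.3 + 9.2 + 7.0 + 6.7 + 7.7 + 4.3 + 4.2 + 5.6) / 11 = 6.9909
UCL = X̄̄ + A₃·s̄ = 1330.2182 + 1.427 × 6.9909 = 1340.1942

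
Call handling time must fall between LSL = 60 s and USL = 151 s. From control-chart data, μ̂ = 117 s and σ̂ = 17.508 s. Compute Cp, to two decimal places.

Cp = (USL − LSL) / (6σ̂) = (151 − 60) / (6 × 17.508) = 91.0000 / 105.0480 = 0.8663

0.87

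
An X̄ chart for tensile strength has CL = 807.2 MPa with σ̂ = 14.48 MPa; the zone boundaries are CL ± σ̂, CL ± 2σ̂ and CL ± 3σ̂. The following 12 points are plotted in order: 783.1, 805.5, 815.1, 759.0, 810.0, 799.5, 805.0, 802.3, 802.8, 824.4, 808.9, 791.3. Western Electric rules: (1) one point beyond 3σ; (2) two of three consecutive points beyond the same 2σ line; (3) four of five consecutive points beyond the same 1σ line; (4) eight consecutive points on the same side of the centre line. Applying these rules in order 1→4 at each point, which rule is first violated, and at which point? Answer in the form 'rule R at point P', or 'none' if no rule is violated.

rule 1 at point 4

Zone of each point (C = within 1σ̂, B = 1σ̂–2σ̂, A = 2σ̂–3σ̂, * = beyond 3σ̂; sign = side of CL): 1:-B, 2:-C, 3:+C, 4:-*, 5:+C, 6:-C, 7:-C, 8:-C, 9:-C, 10:+B, 11:+C, 12:-B
Rule 1 (one point beyond the 3σ limits) is satisfied at point 4.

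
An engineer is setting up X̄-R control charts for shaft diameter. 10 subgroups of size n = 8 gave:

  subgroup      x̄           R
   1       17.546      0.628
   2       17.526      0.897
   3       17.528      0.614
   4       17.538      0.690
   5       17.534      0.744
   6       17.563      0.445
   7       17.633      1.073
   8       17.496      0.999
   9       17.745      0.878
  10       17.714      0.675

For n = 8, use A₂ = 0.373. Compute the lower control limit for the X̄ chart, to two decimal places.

X̄̄ = (17.546 + 17.526 + 17.528 + 17.538 + 17.534 + 17.563 + 17.633 + 17.496 + 17.745 + 17.714) / 10 = 175.8230 / 10 = 17.5823
R̄ = (0.628 + 0.897 + 0.614 + 0.690 + 0.744 + 0.445 + 1.073 + 0.999 + 0.878 + 0.675) / 10 = 7.6430 / 10 = 0.7643
LCL = X̄̄ − A₂·R̄ = 17.5823 − 0.373 × 0.7643 = 17.2972

17.30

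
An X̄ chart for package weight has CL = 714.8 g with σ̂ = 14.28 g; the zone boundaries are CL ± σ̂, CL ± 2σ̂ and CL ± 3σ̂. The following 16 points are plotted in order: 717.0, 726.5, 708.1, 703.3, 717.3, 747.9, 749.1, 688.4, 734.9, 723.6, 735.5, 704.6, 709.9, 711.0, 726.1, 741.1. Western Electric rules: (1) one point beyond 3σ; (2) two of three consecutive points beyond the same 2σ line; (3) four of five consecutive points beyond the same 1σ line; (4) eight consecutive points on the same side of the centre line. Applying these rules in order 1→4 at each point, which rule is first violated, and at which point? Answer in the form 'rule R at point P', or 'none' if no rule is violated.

rule 2 at point 7

Zone of each point (C = within 1σ̂, B = 1σ̂–2σ̂, A = 2σ̂–3σ̂, * = beyond 3σ̂; sign = side of CL): 1:+C, 2:+C, 3:-C, 4:-C, 5:+C, 6:+A, 7:+A, 8:-B, 9:+B, 10:+C, 11:+B, 12:-C, 13:-C, 14:-C, 15:+C, 16:+B
Rule 2 (two of three consecutive points beyond the same 2σ limit) is satisfied at point 7.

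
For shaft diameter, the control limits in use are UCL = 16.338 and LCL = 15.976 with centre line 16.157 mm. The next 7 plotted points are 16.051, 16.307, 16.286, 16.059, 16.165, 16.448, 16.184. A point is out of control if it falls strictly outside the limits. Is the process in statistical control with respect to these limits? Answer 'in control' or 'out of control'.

Compare each point to [15.976, 16.338]: sample 6 = 16.448 > UCL.

out of control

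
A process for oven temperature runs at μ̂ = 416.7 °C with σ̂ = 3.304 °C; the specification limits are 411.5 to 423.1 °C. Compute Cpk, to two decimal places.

Cpu = (USL − μ̂) / (3σ̂) = (423.1 − 416.7) / (3 × 3.304) = 0.6457; Cpl = (μ̂ − LSL) / (3σ̂) = (416.7 − 411.5) / (3 × 3.304) = 0.5246; Cpk = min(Cpu, Cpl) = 0.5246

0.52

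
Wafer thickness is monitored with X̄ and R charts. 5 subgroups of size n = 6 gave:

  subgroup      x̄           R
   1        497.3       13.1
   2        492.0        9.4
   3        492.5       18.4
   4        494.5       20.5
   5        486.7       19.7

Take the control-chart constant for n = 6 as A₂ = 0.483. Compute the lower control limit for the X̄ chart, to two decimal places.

484.77

X̄̄ = (497.3 + 492.0 + 492.5 + 494.5 + 486.7) / 5 = 2463.0000 / 5 = 492.6000
R̄ = (13.1 + 9.4 + 18.4 + 20.5 + 19.7) / 5 = 81.1000 / 5 = 16.2200
LCL = X̄̄ − A₂·R̄ = 492.6000 − 0.483 × 16.2200 = 484.7657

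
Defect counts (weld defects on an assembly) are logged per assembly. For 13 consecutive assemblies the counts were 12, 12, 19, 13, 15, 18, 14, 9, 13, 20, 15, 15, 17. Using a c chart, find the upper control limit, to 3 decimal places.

26.298

c̄ = (12 + 12 + 19 + 13 + 15 + 18 + 14 + 9 + 13 + 20 + 15 + 15 + 17) / 13 = 192 / 13 = 14.7692
UCL = c̄ + 3√c̄ = 14.7692 + 3 × √14.7692 = 14.7692 + 3 × 3.8431 = 26.2985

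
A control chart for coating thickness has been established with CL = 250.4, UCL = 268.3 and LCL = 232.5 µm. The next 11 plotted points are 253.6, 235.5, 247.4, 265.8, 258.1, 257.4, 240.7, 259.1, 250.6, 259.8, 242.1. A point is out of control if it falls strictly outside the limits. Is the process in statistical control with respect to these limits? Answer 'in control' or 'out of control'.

in control

All 11 points lie within [232.5, 268.3].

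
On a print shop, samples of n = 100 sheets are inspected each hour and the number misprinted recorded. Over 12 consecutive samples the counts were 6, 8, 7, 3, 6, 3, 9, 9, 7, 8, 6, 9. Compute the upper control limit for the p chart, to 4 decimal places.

p̄ = Σdᵢ / (k·n) = 81 / (12 × 100) = 0.06750
UCL = p̄ + 3·√(p̄(1−p̄)/n) = 0.06750 + 3 × √(0.06750×0.93250/100) = 0.06750 + 3 × 0.02509 = 0.14277

0.1428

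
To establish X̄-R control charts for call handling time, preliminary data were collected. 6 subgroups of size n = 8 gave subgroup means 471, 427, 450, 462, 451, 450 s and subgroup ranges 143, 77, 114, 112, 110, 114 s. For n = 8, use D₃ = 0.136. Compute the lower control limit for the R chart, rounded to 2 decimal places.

R̄ = (143 + 77 + 114 + 112 + 110 + 114) / 6 = 670.0000 / 6 = 111.6667
LCL_R = D₃·R̄ = 0.136 × 111.6667 = 15.1867

15.19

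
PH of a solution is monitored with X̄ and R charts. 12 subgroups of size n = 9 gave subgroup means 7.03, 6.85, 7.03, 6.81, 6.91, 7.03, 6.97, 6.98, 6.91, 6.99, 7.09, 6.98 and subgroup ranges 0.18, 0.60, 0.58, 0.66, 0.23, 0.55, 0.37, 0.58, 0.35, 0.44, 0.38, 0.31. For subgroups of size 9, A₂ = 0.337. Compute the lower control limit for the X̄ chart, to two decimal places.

X̄̄ = (7.03 + 6.85 + 7.03 + 6.81 + 6.91 + 7.03 + 6.97 + 6.98 + 6.91 + 6.99 + 7.09 + 6.98) / 12 = 83.5800 / 12 = 6.9650
R̄ = (0.18 + 0.60 + 0.58 + 0.66 + 0.23 + 0.55 + 0.37 + 0.58 + 0.35 + 0.44 + 0.38 + 0.31) / 12 = 5.2300 / 12 = 0.4358
LCL = X̄̄ − A₂·R̄ = 6.9650 − 0.337 × 0.4358 = 6.8181

6.82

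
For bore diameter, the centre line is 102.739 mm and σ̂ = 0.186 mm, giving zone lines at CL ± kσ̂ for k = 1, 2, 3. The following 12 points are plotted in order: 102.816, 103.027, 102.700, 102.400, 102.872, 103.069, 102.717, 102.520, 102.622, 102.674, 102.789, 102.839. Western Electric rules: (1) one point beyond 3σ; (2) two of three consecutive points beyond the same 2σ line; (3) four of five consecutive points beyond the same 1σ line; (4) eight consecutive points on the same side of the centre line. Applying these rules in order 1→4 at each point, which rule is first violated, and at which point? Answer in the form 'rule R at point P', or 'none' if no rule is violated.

Zone of each point (C = within 1σ̂, B = 1σ̂–2σ̂, A = 2σ̂–3σ̂, * = beyond 3σ̂; sign = side of CL): 1:+C, 2:+B, 3:-C, 4:-B, 5:+C, 6:+B, 7:-C, 8:-B, 9:-C, 10:-C, 11:+C, 12:+C
No rule fires across all 12 points.

none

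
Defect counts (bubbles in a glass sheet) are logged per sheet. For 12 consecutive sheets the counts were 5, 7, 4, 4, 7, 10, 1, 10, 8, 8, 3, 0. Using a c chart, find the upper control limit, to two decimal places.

c̄ = (5 + 7 + 4 + 4 + 7 + 10 + 1 + 10 + 8 + 8 + 3 + 0) / 12 = 67 / 12 = 5.5833
UCL = c̄ + 3√c̄ = 5.5833 + 3 × √5.5833 = 5.5833 + 3 × 2.3629 = 12.6721

12.67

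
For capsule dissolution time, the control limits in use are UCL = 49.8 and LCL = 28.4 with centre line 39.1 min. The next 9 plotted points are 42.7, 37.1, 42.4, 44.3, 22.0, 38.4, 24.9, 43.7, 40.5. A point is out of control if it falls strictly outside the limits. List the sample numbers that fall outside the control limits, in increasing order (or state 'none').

5, 7

Compare each point to [28.4, 49.8]: sample 5 = 22.0 < LCL; sample 7 = 24.9 < LCL.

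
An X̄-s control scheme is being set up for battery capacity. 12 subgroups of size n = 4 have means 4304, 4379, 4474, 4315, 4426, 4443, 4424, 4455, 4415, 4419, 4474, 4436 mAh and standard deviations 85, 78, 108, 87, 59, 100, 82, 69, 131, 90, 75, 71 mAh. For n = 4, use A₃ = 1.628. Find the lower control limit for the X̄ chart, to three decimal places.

X̄̄ = (4304 + 4379 + 4474 + 4315 + 4426 + 4443 + 4424 + 4455 + 4415 + 4419 + 4474 + 4436) / 12 = 4413.6667
s̄ = (85 + 78 + 108 + 87 + 59 + 100 + 82 + 69 + 131 + 90 + 75 + 71) / 12 = 86.2500
LCL = X̄̄ − A₃·s̄ = 4413.6667 − 1.628 × 86.2500 = 4273.2517

4273.252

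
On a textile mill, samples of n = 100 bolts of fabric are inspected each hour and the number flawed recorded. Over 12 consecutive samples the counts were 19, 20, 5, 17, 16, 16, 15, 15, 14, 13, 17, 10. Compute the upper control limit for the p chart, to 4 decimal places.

p̄ = Σdᵢ / (k·n) = 177 / (12 × 100) = 0.14750
UCL = p̄ + 3·√(p̄(1−p̄)/n) = 0.14750 + 3 × √(0.14750×0.85250/100) = 0.14750 + 3 × 0.03546 = 0.25388

0.2539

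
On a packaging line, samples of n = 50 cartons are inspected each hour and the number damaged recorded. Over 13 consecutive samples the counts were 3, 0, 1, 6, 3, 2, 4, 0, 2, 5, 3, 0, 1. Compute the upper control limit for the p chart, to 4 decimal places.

0.1352

p̄ = Σdᵢ / (k·n) = 30 / (13 × 50) = 0.04615
UCL = p̄ + 3·√(p̄(1−p̄)/n) = 0.04615 + 3 × √(0.04615×0.95385/50) = 0.04615 + 3 × 0.02967 = 0.13517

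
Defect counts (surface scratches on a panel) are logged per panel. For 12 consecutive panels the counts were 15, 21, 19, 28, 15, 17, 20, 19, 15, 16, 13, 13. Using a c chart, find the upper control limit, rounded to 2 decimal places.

30.16

c̄ = (15 + 21 + 19 + 28 + 15 + 17 + 20 + 19 + 15 + 16 + 13 + 13) / 12 = 211 / 12 = 17.5833
UCL = c̄ + 3√c̄ = 17.5833 + 3 × √17.5833 = 17.5833 + 3 × 4.1932 = 30.1631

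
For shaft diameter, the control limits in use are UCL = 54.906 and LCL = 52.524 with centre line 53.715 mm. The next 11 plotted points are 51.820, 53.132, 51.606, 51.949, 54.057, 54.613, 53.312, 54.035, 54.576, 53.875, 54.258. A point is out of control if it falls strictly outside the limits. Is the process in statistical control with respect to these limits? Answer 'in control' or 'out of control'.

out of control

Compare each point to [52.524, 54.906]: sample 1 = 51.820 < LCL; sample 3 = 51.606 < LCL; sample 4 = 51.949 < LCL.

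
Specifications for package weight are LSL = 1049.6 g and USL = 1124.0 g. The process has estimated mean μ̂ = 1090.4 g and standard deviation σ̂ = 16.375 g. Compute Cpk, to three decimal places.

Cpu = (USL − μ̂) / (3σ̂) = (1124.0 − 1090.4) / (3 × 16.375) = 0.6840; Cpl = (μ̂ − LSL) / (3σ̂) = (1090.4 − 1049.6) / (3 × 16.375) = 0.8305; Cpk = min(Cpu, Cpl) = 0.6840

0.684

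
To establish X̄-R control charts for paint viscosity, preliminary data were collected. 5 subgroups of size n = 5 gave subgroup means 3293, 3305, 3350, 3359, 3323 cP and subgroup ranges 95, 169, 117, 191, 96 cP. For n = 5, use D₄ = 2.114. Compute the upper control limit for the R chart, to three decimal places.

282.430

R̄ = (95 + 169 + 117 + 191 + 96) / 5 = 668.0000 / 5 = 133.6000
UCL_R = D₄·R̄ = 2.114 × 133.6000 = 282.4304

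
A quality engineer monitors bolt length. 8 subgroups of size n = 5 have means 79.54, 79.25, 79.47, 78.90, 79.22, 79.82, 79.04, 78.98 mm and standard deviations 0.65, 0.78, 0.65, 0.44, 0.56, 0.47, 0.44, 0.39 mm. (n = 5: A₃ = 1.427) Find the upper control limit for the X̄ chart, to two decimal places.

X̄̄ = (79.54 + 79.25 + 79.47 + 78.90 + 79.22 + 79.82 + 79.04 + 78.98) / 8 = 79.2775
s̄ = (0.65 + 0.78 + 0.65 + 0.44 + 0.56 + 0.47 + 0.44 + 0.39) / 8 = 0.5475
UCL = X̄̄ + A₃·s̄ = 79.2775 + 1.427 × 0.5475 = 80.0588

80.06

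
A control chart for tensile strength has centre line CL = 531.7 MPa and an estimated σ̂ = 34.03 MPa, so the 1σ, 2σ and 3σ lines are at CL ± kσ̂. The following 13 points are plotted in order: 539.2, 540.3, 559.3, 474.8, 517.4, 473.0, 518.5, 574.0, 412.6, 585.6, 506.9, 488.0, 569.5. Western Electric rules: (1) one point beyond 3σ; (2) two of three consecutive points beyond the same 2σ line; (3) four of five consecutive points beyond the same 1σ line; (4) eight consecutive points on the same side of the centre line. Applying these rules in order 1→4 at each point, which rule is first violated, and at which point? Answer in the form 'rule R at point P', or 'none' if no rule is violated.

Zone of each point (C = within 1σ̂, B = 1σ̂–2σ̂, A = 2σ̂–3σ̂, * = beyond 3σ̂; sign = side of CL): 1:+C, 2:+C, 3:+C, 4:-B, 5:-C, 6:-B, 7:-C, 8:+B, 9:-*, 10:+B, 11:-C, 12:-B, 13:+B
Rule 1 (one point beyond the 3σ limits) is satisfied at point 9.

rule 1 at point 9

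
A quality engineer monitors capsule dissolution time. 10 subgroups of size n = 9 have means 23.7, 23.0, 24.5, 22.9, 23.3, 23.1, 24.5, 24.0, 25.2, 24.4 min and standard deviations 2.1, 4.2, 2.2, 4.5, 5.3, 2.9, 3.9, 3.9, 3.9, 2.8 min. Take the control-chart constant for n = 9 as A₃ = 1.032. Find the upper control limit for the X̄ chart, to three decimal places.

27.544

X̄̄ = (23.7 + 23.0 + 24.5 + 22.9 + 23.3 + 23.1 + 24.5 + 24.0 + 25.2 + 24.4) / 10 = 23.8600
s̄ = (2.1 + 4.2 + 2.2 + 4.5 + 5.3 + 2.9 + 3.9 + 3.9 + 3.9 + 2.8) / 10 = 3.5700
UCL = X̄̄ + A₃·s̄ = 23.8600 + 1.032 × 3.5700 = 27.5442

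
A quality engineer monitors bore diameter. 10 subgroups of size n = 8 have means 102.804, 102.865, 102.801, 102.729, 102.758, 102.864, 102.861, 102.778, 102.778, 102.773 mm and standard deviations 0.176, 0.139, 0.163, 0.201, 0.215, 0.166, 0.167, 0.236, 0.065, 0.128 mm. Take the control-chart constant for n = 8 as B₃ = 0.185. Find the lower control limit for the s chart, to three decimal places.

0.031

s̄ = (0.176 + 0.139 + 0.163 + 0.201 + 0.215 + 0.166 + 0.167 + 0.236 + 0.065 + 0.128) / 10 = 0.1656
LCL_s = B₃·s̄ = 0.185 × 0.1656 = 0.0306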